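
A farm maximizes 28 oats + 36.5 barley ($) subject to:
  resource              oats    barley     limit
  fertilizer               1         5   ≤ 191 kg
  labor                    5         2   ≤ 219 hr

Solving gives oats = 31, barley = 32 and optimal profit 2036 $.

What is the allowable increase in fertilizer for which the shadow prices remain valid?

356.5

Binding constraints: fertilizer, labor. The basis is B = [[1,5],[5,2]] with det -23.
Per unit increase in fertilizer, x* moves by d = (-0.087, 0.2174).
The basis stays optimal until oats reaches 0; allowable increase = 356.5 kg.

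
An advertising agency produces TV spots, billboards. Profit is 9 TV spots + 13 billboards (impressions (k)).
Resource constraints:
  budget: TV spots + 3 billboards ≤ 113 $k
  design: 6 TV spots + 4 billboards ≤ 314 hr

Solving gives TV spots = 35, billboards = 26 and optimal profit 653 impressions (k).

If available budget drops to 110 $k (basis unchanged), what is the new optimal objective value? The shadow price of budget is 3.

Δb = -3, so new z* = 653 + (3)·(-3) = 653 − 9 = 644.

644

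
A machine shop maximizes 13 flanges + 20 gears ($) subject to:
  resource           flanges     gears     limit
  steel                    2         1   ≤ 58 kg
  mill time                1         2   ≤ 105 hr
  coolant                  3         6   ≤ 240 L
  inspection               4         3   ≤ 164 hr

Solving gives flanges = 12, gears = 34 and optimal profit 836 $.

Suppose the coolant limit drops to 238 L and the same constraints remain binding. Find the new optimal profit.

830

Binding: steel and coolant. Non-binding: mill time (25 unused), inspection (14 unused).
Since mill time, inspection are not tight, their duals are 0.
Dual feasibility on the basic columns requires 2·y_steel + 3·y_coolant = 13, 1·y_steel + 6·y_coolant = 20.
→ y_steel = 2 and y_coolant = 3.
Δz = y_coolant·Δb = 3 × (-2) = -6, so new z* = 836 − 6 = 830.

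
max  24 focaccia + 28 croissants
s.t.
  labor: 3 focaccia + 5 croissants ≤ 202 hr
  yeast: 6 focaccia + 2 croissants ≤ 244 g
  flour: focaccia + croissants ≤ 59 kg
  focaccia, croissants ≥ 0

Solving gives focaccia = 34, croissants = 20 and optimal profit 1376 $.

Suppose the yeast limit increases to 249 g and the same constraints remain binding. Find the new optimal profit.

Check each constraint at x*: labor 202/202 (tight); yeast 244/244 (tight); flour 54/59 (slack 5).
Slack constraints have shadow price 0 (complementary slackness).
From A_Bᵀ y = c: 3·y_labor + 6·y_yeast = 24; 5·y_labor + 2·y_yeast = 28.
Solving: y_labor = 5, y_yeast = 1.5.
Δz = y_yeast·Δb = 1.5 × (5) = 7.5, so new z* = 1376 + 7.5 = 1383.5.

1383.5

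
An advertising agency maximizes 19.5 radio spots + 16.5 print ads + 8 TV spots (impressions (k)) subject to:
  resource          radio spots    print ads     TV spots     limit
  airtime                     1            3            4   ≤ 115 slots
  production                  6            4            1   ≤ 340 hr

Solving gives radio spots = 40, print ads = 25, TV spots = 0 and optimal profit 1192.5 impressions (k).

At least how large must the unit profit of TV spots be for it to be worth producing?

9

Check each constraint at x*: airtime 115/115 (tight); production 340/340 (tight).
Dual feasibility on the basic columns requires 1·y_airtime + 6·y_production = 19.5, 3·y_airtime + 4·y_production = 16.5.
→ y_airtime = 1.5 and y_production = 3.
TV spots enters the basis when its profit ≥ yᵀa₃ = 1.5·4 + 3·1 = 9.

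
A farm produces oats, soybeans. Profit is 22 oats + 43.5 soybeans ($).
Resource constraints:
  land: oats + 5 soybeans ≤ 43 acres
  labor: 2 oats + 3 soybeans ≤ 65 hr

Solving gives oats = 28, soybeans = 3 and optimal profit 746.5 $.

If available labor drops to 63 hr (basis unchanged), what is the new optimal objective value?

727.5

Both land and labor are binding at x*.
From A_Bᵀ y = c: 1·y_land + 2·y_labor = 22; 5·y_land + 3·y_labor = 43.5.
→ y_land = 3 and y_labor = 9.5.
Δz = y_labor·Δb = 9.5 × (-2) = -19, so new z* = 746.5 − 19 = 727.5.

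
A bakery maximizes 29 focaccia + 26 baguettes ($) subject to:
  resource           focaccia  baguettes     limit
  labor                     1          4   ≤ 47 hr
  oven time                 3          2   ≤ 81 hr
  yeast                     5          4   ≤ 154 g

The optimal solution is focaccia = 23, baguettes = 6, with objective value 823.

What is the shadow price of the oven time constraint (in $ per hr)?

9

At the optimum: labor uses 47 of 47 (binding); oven time uses 81 of 81 (binding); yeast uses 139 of 154 (slack = 15).
Since yeast is not tight, its dual is 0.
From A_Bᵀ y = c: 1·y_labor + 3·y_oven time = 29; 4·y_labor + 2·y_oven time = 26.
Solving: y_labor = 2, y_oven time = 9.
Shadow price of oven time = 9.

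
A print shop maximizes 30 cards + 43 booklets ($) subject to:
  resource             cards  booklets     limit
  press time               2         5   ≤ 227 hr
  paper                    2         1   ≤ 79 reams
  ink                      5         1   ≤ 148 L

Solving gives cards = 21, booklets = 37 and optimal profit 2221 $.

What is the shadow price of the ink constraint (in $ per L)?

Check each constraint at x*: press time 227/227 (tight); paper 79/79 (tight); ink 142/148 (slack 6).
By complementary slackness, y = 0 for the non-binding constraint.
From A_Bᵀ y = c: 2·y_press time + 2·y_paper = 30; 5·y_press time + 1·y_paper = 43.
This yields shadow prices y_press time = 7, y_paper = 8.
Shadow price of ink = 0.

0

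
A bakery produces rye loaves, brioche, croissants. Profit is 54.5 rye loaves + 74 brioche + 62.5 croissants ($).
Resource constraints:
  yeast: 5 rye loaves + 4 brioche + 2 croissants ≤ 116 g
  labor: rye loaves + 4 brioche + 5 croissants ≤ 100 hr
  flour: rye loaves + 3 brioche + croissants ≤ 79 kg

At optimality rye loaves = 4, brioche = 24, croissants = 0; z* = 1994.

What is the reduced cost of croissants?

At the optimum: yeast uses 116 of 116 (binding); labor uses 100 of 100 (binding); flour uses 76 of 79 (slack = 3).
Since flour is not tight, its dual is 0.
From A_Bᵀ y = c: 5·y_yeast + 1·y_labor = 54.5; 4·y_yeast + 4·y_labor = 74.
This yields shadow prices y_yeast = 9, y_labor = 9.5.
Reduced cost of croissants: c₃ − yᵀa₃ = 62.5 − (9·2 + 9.5·5) = 62.5 − 65.5 = -3.

-3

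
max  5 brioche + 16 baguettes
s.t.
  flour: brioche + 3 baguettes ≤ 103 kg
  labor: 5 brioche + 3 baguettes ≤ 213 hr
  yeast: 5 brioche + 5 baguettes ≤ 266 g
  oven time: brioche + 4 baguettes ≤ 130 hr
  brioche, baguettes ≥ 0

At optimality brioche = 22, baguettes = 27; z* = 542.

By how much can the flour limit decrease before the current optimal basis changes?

Binding constraints: flour, oven time. The basis is B = [[1,3],[1,4]] with det 1.
Per unit decrease in flour, x* moves by d = (-4, 1).
The basis stays optimal until brioche reaches 0; allowable decrease = 5.5 kg.

5.5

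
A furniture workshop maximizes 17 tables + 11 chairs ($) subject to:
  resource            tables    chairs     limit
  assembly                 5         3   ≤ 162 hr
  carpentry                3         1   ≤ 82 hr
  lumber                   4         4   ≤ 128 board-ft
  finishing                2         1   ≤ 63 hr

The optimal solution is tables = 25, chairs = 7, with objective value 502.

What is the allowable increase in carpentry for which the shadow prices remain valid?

Binding constraints: carpentry, lumber. The basis is B = [[3,1],[4,4]] with det 8.
Per unit increase in carpentry, x* moves by d = (0.5, -0.5).
The basis stays optimal until finishing becomes binding; allowable increase = 12 hr.

12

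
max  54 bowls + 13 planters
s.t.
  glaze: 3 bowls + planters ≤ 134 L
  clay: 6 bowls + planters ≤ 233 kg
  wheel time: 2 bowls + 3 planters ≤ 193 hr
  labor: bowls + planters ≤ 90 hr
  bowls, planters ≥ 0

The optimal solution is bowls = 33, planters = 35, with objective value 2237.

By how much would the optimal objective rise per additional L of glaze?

Check each constraint at x*: glaze 134/134 (tight); clay 233/233 (tight); wheel time 171/193 (slack 22); labor 68/90 (slack 22).
Since wheel time, labor are not tight, their duals are 0.
The binding rows give the dual system: 3·y_glaze + 6·y_clay = 54 and 1·y_glaze + 1·y_clay = 13.
This yields shadow prices y_glaze = 8, y_clay = 5.
Shadow price of glaze = 8.

8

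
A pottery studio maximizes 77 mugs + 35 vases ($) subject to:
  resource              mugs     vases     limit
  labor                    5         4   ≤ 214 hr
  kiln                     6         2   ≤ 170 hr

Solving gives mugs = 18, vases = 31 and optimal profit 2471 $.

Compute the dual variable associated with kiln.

9.5

At the optimum: labor uses 214 of 214 (binding); kiln uses 170 of 170 (binding).
Dual feasibility on the basic columns requires 5·y_labor + 6·y_kiln = 77, 4·y_labor + 2·y_kiln = 35.
This yields shadow prices y_labor = 4, y_kiln = 9.5.
Shadow price of kiln = 9.5.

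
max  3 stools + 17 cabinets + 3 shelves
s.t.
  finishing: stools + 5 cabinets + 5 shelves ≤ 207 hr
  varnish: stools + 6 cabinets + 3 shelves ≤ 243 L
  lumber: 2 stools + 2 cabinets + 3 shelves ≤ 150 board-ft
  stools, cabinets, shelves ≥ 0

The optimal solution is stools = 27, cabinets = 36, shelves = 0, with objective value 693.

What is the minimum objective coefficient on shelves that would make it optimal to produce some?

11

Check each constraint at x*: finishing 207/207 (tight); varnish 243/243 (tight); lumber 126/150 (slack 24).
Slack constraints have shadow price 0 (complementary slackness).
The binding rows give the dual system: 1·y_finishing + 1·y_varnish = 3 and 5·y_finishing + 6·y_varnish = 17.
Solving: y_finishing = 1, y_varnish = 2.
shelves enters the basis when its profit ≥ yᵀa₃ = 1·5 + 2·3 = 11.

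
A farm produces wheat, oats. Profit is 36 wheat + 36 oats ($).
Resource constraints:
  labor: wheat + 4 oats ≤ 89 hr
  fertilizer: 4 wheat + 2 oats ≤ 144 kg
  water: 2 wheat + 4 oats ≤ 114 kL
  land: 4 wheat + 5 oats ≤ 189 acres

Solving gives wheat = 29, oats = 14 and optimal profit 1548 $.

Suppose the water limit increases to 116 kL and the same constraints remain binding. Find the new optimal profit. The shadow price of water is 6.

1560

Δb = 2, so new z* = 1548 + (6)·(2) = 1548 + 12 = 1560.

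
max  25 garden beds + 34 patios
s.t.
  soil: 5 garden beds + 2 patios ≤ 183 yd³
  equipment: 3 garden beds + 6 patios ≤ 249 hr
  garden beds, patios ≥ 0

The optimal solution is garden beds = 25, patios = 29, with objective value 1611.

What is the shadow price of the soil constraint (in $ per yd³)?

Both soil and equipment are binding at x*.
The binding rows give the dual system: 5·y_soil + 3·y_equipment = 25 and 2·y_soil + 6·y_equipment = 34.
→ y_soil = 2 and y_equipment = 5.
Shadow price of soil = 2.

2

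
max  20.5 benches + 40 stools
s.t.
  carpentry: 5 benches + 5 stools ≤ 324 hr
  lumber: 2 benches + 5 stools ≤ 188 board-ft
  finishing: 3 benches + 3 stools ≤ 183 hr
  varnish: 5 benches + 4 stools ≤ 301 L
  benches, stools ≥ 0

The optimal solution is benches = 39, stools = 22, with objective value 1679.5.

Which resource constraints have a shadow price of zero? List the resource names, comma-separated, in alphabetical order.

carpentry, varnish

carpentry: 305/324 (slack 19)
lumber: 188/188 (binding)
finishing: 183/183 (binding)
varnish: 283/301 (slack 18)
By complementary slackness, a constraint with positive slack has shadow price 0 → carpentry, varnish.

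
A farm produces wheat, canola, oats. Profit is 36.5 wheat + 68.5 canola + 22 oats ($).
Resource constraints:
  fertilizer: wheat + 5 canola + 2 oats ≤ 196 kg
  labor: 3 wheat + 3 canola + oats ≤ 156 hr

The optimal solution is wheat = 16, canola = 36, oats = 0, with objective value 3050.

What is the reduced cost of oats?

-3.5

Check each constraint at x*: fertilizer 196/196 (tight); labor 156/156 (tight).
The binding rows give the dual system: 1·y_fertilizer + 3·y_labor = 36.5 and 5·y_fertilizer + 3·y_labor = 68.5.
This yields shadow prices y_fertilizer = 8, y_labor = 9.5.
Reduced cost of oats: c₃ − yᵀa₃ = 22 − (8·2 + 9.5·1) = 22 − 25.5 = -3.5.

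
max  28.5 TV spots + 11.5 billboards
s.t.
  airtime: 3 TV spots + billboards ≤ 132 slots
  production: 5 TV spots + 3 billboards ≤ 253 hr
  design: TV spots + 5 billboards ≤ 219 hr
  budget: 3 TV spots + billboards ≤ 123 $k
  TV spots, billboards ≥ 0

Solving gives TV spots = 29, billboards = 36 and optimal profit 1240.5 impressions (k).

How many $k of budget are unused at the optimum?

budget used = 3·29 + 1·36 = 123; slack = 123 − 123 = 0.

0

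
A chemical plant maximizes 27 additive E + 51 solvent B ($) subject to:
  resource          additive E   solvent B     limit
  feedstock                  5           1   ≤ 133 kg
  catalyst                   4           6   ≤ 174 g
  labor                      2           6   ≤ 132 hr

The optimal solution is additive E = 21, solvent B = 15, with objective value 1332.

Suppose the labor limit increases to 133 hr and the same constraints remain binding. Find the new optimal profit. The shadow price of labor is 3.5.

Δb = 1, so new z* = 1332 + (3.5)·(1) = 1332 + 3.5 = 1335.5.

1335.5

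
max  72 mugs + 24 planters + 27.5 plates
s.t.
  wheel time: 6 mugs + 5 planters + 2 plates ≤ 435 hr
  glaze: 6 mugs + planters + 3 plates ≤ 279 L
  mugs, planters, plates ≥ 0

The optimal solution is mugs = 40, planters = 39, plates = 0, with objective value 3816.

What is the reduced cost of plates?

At the optimum: wheel time uses 435 of 435 (binding); glaze uses 279 of 279 (binding).
The binding rows give the dual system: 6·y_wheel time + 6·y_glaze = 72 and 5·y_wheel time + 1·y_glaze = 24.
Solving: y_wheel time = 3, y_glaze = 9.
Reduced cost of plates: c₃ − yᵀa₃ = 27.5 − (3·2 + 9·3) = 27.5 − 33 = -5.5.

-5.5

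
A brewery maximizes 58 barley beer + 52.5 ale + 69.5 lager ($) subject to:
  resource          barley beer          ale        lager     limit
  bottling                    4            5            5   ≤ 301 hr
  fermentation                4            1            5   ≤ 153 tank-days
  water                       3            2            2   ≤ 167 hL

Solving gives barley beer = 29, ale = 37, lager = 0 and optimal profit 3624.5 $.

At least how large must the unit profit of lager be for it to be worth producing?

Binding: bottling and fermentation. Non-binding: water (6 unused).
Since water is not tight, its dual is 0.
The binding rows give the dual system: 4·y_bottling + 4·y_fermentation = 58 and 5·y_bottling + 1·y_fermentation = 52.5.
Solving: y_bottling = 9.5, y_fermentation = 5.
lager enters the basis when its profit ≥ yᵀa₃ = 9.5·5 + 5·5 = 72.5.

72.5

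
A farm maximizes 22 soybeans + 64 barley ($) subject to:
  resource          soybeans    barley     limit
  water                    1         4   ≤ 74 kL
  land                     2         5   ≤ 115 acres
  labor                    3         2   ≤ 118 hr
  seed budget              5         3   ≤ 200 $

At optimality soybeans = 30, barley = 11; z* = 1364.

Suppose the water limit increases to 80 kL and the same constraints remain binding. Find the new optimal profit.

Binding: water and land. Non-binding: labor (6 unused), seed budget (17 unused).
Since labor, seed budget are not tight, their duals are 0.
From A_Bᵀ y = c: 1·y_water + 2·y_land = 22; 4·y_water + 5·y_land = 64.
Solving: y_water = 6, y_land = 8.
Δz = y_water·Δb = 6 × (6) = 36, so new z* = 1364 + 36 = 1400.

1400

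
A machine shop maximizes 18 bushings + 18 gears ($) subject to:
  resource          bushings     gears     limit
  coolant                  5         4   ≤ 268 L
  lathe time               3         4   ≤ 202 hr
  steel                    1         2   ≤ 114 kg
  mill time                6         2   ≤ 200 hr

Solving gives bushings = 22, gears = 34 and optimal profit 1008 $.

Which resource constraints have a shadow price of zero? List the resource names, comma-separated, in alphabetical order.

coolant: 246/268 (slack 22)
lathe time: 202/202 (binding)
steel: 90/114 (slack 24)
mill time: 200/200 (binding)
By complementary slackness, a constraint with positive slack has shadow price 0 → coolant, steel.

coolant, steel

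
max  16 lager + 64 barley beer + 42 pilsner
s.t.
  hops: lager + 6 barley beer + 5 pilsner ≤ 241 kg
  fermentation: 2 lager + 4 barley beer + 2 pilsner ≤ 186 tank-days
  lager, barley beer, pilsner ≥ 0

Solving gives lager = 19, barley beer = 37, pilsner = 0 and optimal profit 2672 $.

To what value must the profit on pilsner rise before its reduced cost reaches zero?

Check each constraint at x*: hops 241/241 (tight); fermentation 186/186 (tight).
Dual feasibility on the basic columns requires 1·y_hops + 2·y_fermentation = 16, 6·y_hops + 4·y_fermentation = 64.
This yields shadow prices y_hops = 8, y_fermentation = 4.
pilsner enters the basis when its profit ≥ yᵀa₃ = 8·5 + 4·2 = 48.

48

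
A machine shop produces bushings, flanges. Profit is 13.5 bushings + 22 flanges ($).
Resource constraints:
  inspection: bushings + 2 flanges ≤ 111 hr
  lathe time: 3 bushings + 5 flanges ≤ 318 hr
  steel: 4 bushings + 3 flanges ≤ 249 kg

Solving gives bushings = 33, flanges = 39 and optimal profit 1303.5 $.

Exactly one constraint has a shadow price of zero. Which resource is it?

lathe time

inspection: 111/111 (binding)
lathe time: 294/318 (slack 24)
steel: 249/249 (binding)
By complementary slackness, a constraint with positive slack has shadow price 0 → lathe time.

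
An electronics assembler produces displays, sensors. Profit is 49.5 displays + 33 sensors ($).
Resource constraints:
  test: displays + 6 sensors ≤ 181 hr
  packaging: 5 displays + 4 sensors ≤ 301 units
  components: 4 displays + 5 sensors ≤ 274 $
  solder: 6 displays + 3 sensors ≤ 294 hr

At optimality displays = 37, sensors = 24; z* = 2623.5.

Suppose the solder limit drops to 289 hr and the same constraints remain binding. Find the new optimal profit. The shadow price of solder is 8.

2583.5

Δb = -5, so new z* = 2623.5 + (8)·(-5) = 2623.5 − 40 = 2583.5.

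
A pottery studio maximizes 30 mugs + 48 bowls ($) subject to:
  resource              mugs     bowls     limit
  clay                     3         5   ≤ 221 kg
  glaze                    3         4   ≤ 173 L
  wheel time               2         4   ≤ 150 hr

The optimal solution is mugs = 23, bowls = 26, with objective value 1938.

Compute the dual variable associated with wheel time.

At the optimum: clay uses 199 of 221 (slack = 22); glaze uses 173 of 173 (binding); wheel time uses 150 of 150 (binding).
Since clay is not tight, its dual is 0.
From A_Bᵀ y = c: 3·y_glaze + 2·y_wheel time = 30; 4·y_glaze + 4·y_wheel time = 48.
Solving: y_glaze = 6, y_wheel time = 6.
Shadow price of wheel time = 6.

6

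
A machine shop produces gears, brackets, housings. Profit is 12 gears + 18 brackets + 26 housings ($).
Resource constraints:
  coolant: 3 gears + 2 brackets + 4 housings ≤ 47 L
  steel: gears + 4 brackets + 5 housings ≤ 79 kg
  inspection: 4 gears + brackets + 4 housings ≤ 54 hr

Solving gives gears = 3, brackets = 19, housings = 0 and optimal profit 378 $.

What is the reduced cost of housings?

-1

Check each constraint at x*: coolant 47/47 (tight); steel 79/79 (tight); inspection 31/54 (slack 23).
By complementary slackness, y = 0 for the non-binding constraint.
The binding rows give the dual system: 3·y_coolant + 1·y_steel = 12 and 2·y_coolant + 4·y_steel = 18.
→ y_coolant = 3 and y_steel = 3.
Reduced cost of housings: c₃ − yᵀa₃ = 26 − (3·4 + 3·5) = 26 − 27 = -1.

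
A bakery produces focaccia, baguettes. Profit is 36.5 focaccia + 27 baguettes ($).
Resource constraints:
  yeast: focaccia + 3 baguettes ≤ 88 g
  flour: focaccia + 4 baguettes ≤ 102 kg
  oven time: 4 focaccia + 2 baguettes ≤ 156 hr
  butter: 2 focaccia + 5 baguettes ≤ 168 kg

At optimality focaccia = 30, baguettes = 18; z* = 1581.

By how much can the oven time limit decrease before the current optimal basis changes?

Binding constraints: flour, oven time. The basis is B = [[1,4],[4,2]] with det -14.
Per unit decrease in oven time, x* moves by d = (-0.2857, 0.0714).
The basis stays optimal until focaccia reaches 0; allowable decrease = 105 hr.

105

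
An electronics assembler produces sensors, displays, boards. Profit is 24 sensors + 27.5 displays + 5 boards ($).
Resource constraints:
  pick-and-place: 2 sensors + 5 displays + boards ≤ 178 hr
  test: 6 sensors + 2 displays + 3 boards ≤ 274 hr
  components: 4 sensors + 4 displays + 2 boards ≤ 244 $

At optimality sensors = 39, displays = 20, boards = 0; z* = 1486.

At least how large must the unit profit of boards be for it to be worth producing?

Binding: pick-and-place and test. Non-binding: components (8 unused).
By complementary slackness, y = 0 for the non-binding constraint.
Dual feasibility on the basic columns requires 2·y_pick-and-place + 6·y_test = 24, 5·y_pick-and-place + 2·y_test = 27.5.
Solving: y_pick-and-place = 4.5, y_test = 2.5.
boards enters the basis when its profit ≥ yᵀa₃ = 4.5·1 + 2.5·3 = 12.

12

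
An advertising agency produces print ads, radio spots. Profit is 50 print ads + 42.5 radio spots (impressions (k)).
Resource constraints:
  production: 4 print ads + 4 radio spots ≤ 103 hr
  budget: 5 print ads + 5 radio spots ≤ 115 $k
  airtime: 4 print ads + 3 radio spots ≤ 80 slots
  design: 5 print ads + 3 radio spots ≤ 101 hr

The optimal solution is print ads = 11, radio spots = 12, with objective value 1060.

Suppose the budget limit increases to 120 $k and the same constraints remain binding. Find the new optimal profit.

1080

At the optimum: production uses 92 of 103 (slack = 11); budget uses 115 of 115 (binding); airtime uses 80 of 80 (binding); design uses 91 of 101 (slack = 10).
By complementary slackness, y = 0 for the non-binding constraints.
Dual feasibility on the basic columns requires 5·y_budget + 4·y_airtime = 50, 5·y_budget + 3·y_airtime = 42.5.
Solving: y_budget = 4, y_airtime = 7.5.
Δz = y_budget·Δb = 4 × (5) = 20, so new z* = 1060 + 20 = 1080.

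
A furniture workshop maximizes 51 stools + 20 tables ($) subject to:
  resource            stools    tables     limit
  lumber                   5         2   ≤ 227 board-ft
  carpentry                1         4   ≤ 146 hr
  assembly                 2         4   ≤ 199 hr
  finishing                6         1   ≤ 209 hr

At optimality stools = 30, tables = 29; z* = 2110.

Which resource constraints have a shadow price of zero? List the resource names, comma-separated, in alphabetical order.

assembly, lumber

lumber: 208/227 (slack 19)
carpentry: 146/146 (binding)
assembly: 176/199 (slack 23)
finishing: 209/209 (binding)
By complementary slackness, a constraint with positive slack has shadow price 0 → assembly, lumber.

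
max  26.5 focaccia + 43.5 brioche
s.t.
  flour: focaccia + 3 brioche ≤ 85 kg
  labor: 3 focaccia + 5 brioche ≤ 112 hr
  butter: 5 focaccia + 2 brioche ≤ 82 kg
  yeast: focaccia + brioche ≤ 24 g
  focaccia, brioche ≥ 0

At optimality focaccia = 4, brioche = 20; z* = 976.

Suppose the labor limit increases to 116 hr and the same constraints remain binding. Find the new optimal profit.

Binding: labor and yeast. Non-binding: flour (21 unused), butter (22 unused).
Since flour, butter are not tight, their duals are 0.
From A_Bᵀ y = c: 3·y_labor + 1·y_yeast = 26.5; 5·y_labor + 1·y_yeast = 43.5.
Solving: y_labor = 8.5, y_yeast = 1.
Δz = y_labor·Δb = 8.5 × (4) = 34, so new z* = 976 + 34 = 1010.

1010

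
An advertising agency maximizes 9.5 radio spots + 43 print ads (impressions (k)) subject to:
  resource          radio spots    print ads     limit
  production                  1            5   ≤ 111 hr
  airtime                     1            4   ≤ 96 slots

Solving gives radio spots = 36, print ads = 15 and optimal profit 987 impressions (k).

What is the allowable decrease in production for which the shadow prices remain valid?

15

Binding constraints: production, airtime. The basis is B = [[1,5],[1,4]] with det -1.
Per unit decrease in production, x* moves by d = (4, -1).
The basis stays optimal until print ads reaches 0; allowable decrease = 15 hr.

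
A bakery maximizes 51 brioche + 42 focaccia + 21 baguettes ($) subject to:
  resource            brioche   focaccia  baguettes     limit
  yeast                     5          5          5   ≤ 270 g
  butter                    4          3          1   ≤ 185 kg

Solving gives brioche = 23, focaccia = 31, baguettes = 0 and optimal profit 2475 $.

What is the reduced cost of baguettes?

Check each constraint at x*: yeast 270/270 (tight); butter 185/185 (tight).
From A_Bᵀ y = c: 5·y_yeast + 4·y_butter = 51; 5·y_yeast + 3·y_butter = 42.
This yields shadow prices y_yeast = 3, y_butter = 9.
Reduced cost of baguettes: c₃ − yᵀa₃ = 21 − (3·5 + 9·1) = 21 − 24 = -3.

-3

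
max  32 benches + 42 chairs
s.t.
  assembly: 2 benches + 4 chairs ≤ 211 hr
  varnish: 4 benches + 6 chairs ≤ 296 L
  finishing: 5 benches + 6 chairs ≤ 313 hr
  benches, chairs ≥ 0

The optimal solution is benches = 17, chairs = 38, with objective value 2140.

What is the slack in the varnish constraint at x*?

varnish used = 4·17 + 6·38 = 296; slack = 296 − 296 = 0.

0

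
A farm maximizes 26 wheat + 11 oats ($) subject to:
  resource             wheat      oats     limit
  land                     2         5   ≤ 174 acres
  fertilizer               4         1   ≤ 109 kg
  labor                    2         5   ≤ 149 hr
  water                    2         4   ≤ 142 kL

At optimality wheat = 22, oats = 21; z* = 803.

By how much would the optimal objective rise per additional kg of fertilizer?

At the optimum: land uses 149 of 174 (slack = 25); fertilizer uses 109 of 109 (binding); labor uses 149 of 149 (binding); water uses 128 of 142 (slack = 14).
By complementary slackness, y = 0 for the non-binding constraints.
Dual feasibility on the basic columns requires 4·y_fertilizer + 2·y_labor = 26, 1·y_fertilizer + 5·y_labor = 11.
Solving: y_fertilizer = 6, y_labor = 1.
Shadow price of fertilizer = 6.

6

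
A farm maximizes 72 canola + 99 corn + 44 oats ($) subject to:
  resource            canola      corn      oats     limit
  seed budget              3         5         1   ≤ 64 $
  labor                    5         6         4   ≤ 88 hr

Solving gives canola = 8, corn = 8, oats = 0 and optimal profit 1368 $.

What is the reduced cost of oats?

Both seed budget and labor are binding at x*.
Dual feasibility on the basic columns requires 3·y_seed budget + 5·y_labor = 72, 5·y_seed budget + 6·y_labor = 99.
→ y_seed budget = 9 and y_labor = 9.
Reduced cost of oats: c₃ − yᵀa₃ = 44 − (9·1 + 9·4) = 44 − 45 = -1.

-1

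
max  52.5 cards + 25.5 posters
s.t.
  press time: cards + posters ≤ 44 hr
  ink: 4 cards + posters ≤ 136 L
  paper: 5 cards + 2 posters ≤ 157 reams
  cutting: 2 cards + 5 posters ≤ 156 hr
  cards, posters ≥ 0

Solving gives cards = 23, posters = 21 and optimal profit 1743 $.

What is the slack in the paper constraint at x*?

paper used = 5·23 + 2·21 = 157; slack = 157 − 157 = 0.

0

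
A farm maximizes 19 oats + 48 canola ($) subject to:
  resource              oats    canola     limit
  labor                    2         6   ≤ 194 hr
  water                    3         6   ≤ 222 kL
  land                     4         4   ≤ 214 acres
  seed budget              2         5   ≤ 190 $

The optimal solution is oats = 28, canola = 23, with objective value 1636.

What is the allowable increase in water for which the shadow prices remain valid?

Binding constraints: labor, water. The basis is B = [[2,6],[3,6]] with det -6.
Per unit increase in water, x* moves by d = (1, -0.3333).
The basis stays optimal until land becomes binding; allowable increase = 3.75 kL.

3.75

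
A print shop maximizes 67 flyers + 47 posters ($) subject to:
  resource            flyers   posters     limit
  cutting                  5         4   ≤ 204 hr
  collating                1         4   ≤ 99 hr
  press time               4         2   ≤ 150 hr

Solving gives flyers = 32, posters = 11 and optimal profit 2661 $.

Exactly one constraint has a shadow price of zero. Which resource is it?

collating

cutting: 204/204 (binding)
collating: 76/99 (slack 23)
press time: 150/150 (binding)
By complementary slackness, a constraint with positive slack has shadow price 0 → collating.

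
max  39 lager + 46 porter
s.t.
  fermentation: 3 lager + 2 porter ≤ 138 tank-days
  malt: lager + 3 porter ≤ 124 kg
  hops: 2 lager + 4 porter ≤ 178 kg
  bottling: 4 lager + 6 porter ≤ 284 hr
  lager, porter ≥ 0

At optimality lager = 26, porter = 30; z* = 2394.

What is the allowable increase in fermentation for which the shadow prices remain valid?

Binding constraints: fermentation, bottling. The basis is B = [[3,2],[4,6]] with det 10.
Per unit increase in fermentation, x* moves by d = (0.6, -0.4).
The basis stays optimal until porter reaches 0; allowable increase = 75 tank-days.

75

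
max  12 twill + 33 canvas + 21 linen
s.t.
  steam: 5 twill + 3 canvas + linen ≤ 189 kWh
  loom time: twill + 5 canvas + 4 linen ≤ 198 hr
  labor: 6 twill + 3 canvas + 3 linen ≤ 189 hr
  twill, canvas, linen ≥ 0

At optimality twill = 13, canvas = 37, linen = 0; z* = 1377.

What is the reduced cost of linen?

-6

Check each constraint at x*: steam 176/189 (slack 13); loom time 198/198 (tight); labor 189/189 (tight).
Slack constraints have shadow price 0 (complementary slackness).
Dual feasibility on the basic columns requires 1·y_loom time + 6·y_labor = 12, 5·y_loom time + 3·y_labor = 33.
This yields shadow prices y_loom time = 6, y_labor = 1.
Reduced cost of linen: c₃ − yᵀa₃ = 21 − (6·4 + 1·3) = 21 − 27 = -6.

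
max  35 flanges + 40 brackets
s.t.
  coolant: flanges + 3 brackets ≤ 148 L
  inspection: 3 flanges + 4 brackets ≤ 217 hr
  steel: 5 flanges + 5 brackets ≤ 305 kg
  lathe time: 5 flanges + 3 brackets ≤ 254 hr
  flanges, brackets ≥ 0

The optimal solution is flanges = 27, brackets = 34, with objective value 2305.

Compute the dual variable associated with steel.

4

Check each constraint at x*: coolant 129/148 (slack 19); inspection 217/217 (tight); steel 305/305 (tight); lathe time 237/254 (slack 17).
Since coolant, lathe time are not tight, their duals are 0.
The binding rows give the dual system: 3·y_inspection + 5·y_steel = 35 and 4·y_inspection + 5·y_steel = 40.
This yields shadow prices y_inspection = 5, y_steel = 4.
Shadow price of steel = 4.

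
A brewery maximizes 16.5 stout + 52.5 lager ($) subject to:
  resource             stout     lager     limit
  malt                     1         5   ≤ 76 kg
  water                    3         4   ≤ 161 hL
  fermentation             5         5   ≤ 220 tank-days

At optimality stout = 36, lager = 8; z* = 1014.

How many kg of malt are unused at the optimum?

0

malt used = 1·36 + 5·8 = 76; slack = 76 − 76 = 0.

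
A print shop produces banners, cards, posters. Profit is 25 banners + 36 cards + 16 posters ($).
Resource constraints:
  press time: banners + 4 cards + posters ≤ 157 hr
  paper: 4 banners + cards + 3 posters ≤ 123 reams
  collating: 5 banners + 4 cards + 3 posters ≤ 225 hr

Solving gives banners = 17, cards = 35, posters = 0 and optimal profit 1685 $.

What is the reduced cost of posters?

-1

Binding: press time and collating. Non-binding: paper (20 unused).
By complementary slackness, y = 0 for the non-binding constraint.
From A_Bᵀ y = c: 1·y_press time + 5·y_collating = 25; 4·y_press time + 4·y_collating = 36.
This yields shadow prices y_press time = 5, y_collating = 4.
Reduced cost of posters: c₃ − yᵀa₃ = 16 − (5·1 + 4·3) = 16 − 17 = -1.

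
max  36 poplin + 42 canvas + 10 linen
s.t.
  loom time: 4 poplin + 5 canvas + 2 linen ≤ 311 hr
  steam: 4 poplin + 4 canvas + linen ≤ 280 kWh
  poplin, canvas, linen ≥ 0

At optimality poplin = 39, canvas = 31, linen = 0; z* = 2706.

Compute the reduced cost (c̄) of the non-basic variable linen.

-5

At the optimum: loom time uses 311 of 311 (binding); steam uses 280 of 280 (binding).
From A_Bᵀ y = c: 4·y_loom time + 4·y_steam = 36; 5·y_loom time + 4·y_steam = 42.
→ y_loom time = 6 and y_steam = 3.
Reduced cost of linen: c₃ − yᵀa₃ = 10 − (6·2 + 3·1) = 10 − 15 = -5.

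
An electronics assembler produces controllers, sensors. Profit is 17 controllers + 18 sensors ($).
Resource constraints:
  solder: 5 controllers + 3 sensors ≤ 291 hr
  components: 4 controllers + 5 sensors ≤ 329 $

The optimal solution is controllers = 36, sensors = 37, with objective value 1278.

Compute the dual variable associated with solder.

1

At the optimum: solder uses 291 of 291 (binding); components uses 329 of 329 (binding).
The binding rows give the dual system: 5·y_solder + 4·y_components = 17 and 3·y_solder + 5·y_components = 18.
→ y_solder = 1 and y_components = 3.
Shadow price of solder = 1.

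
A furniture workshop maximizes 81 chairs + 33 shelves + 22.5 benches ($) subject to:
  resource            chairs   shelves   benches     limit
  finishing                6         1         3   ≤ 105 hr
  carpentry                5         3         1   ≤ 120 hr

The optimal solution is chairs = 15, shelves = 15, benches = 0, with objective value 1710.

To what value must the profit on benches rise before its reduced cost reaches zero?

27

At the optimum: finishing uses 105 of 105 (binding); carpentry uses 120 of 120 (binding).
The binding rows give the dual system: 6·y_finishing + 5·y_carpentry = 81 and 1·y_finishing + 3·y_carpentry = 33.
Solving: y_finishing = 6, y_carpentry = 9.
benches enters the basis when its profit ≥ yᵀa₃ = 6·3 + 9·1 = 27.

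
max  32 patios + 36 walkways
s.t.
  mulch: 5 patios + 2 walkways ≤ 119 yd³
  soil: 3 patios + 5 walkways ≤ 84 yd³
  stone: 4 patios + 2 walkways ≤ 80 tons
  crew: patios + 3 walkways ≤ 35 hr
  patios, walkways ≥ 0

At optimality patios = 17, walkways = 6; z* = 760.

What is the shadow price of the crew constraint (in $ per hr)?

Check each constraint at x*: mulch 97/119 (slack 22); soil 81/84 (slack 3); stone 80/80 (tight); crew 35/35 (tight).
Slack constraints have shadow price 0 (complementary slackness).
Dual feasibility on the basic columns requires 4·y_stone + 1·y_crew = 32, 2·y_stone + 3·y_crew = 36.
→ y_stone = 6 and y_crew = 8.
Shadow price of crew = 8.

8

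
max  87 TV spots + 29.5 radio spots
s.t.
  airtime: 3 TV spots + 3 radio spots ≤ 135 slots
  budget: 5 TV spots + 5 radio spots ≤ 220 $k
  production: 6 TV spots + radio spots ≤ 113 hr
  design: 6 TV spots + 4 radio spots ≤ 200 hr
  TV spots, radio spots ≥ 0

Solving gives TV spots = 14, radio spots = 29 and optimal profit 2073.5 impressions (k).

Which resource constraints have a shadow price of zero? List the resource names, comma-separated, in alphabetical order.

airtime: 129/135 (slack 6)
budget: 215/220 (slack 5)
production: 113/113 (binding)
design: 200/200 (binding)
By complementary slackness, a constraint with positive slack has shadow price 0 → airtime, budget.

airtime, budget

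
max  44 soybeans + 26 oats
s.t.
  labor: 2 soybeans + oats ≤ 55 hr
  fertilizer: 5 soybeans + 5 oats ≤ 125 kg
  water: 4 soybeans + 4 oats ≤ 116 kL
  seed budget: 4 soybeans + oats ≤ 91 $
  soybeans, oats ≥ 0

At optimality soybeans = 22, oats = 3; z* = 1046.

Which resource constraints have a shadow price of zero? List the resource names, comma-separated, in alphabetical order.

labor: 47/55 (slack 8)
fertilizer: 125/125 (binding)
water: 100/116 (slack 16)
seed budget: 91/91 (binding)
By complementary slackness, a constraint with positive slack has shadow price 0 → labor, water.

labor, water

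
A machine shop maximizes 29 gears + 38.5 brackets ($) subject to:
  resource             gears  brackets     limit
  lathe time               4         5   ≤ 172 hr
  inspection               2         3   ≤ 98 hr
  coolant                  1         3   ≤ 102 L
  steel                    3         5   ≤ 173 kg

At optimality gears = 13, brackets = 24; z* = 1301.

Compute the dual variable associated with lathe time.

At the optimum: lathe time uses 172 of 172 (binding); inspection uses 98 of 98 (binding); coolant uses 85 of 102 (slack = 17); steel uses 159 of 173 (slack = 14).
By complementary slackness, y = 0 for the non-binding constraints.
From A_Bᵀ y = c: 4·y_lathe time + 2·y_inspection = 29; 5·y_lathe time + 3·y_inspection = 38.5.
→ y_lathe time = 5 and y_inspection = 4.5.
Shadow price of lathe time = 5.

5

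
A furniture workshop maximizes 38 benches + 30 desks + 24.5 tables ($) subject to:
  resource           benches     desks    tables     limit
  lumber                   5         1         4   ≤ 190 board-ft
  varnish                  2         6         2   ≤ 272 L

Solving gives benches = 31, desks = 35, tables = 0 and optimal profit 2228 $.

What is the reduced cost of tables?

-7.5

At the optimum: lumber uses 190 of 190 (binding); varnish uses 272 of 272 (binding).
Dual feasibility on the basic columns requires 5·y_lumber + 2·y_varnish = 38, 1·y_lumber + 6·y_varnish = 30.
→ y_lumber = 6 and y_varnish = 4.
Reduced cost of tables: c₃ − yᵀa₃ = 24.5 − (6·4 + 4·2) = 24.5 − 32 = -7.5.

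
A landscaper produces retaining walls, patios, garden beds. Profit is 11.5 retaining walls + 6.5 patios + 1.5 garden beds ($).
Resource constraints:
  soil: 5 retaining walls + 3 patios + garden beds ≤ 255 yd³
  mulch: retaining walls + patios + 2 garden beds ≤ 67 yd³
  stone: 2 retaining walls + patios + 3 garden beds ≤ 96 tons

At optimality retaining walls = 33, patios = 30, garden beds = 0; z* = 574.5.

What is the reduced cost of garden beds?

Binding: soil and stone. Non-binding: mulch (4 unused).
By complementary slackness, y = 0 for the non-binding constraint.
Dual feasibility on the basic columns requires 5·y_soil + 2·y_stone = 11.5, 3·y_soil + 1·y_stone = 6.5.
Solving: y_soil = 1.5, y_stone = 2.
Reduced cost of garden beds: c₃ − yᵀa₃ = 1.5 − (1.5·1 + 2·3) = 1.5 − 7.5 = -6.

-6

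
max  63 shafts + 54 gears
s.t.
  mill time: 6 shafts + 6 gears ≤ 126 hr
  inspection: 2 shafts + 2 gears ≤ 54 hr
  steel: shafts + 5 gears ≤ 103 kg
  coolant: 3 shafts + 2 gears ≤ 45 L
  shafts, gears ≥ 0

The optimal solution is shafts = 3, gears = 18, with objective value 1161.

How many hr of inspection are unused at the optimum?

inspection used = 2·3 + 2·18 = 42; slack = 54 − 42 = 12.

12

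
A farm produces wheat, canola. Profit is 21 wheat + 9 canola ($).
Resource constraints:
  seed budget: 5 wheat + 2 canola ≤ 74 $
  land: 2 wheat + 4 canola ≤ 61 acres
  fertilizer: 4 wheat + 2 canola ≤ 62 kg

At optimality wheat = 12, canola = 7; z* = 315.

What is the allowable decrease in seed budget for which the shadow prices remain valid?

1.5

Binding constraints: seed budget, fertilizer. The basis is B = [[5,2],[4,2]] with det 2.
Per unit decrease in seed budget, x* moves by d = (-1, 2).
The basis stays optimal until land becomes binding; allowable decrease = 1.5 $.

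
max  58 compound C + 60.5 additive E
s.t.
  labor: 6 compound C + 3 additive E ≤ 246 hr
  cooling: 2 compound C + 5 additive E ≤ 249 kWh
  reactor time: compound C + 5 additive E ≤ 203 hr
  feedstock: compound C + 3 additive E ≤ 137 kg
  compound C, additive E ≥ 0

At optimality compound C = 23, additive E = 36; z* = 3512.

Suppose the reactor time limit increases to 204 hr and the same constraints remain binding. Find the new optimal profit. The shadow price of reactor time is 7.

3519

Δb = 1, so new z* = 3512 + (7)·(1) = 3512 + 7 = 3519.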